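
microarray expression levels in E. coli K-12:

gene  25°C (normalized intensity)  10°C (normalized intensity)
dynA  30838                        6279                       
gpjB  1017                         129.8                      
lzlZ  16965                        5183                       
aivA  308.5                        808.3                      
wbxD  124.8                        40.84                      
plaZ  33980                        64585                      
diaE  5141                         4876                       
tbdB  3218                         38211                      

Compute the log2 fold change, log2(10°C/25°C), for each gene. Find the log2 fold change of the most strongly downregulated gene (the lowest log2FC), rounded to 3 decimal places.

-2.970

log2(6279/30838) = -2.296  (dynA)
log2(129.8/1017) = -2.970  (gpjB)
log2(5183/16965) = -1.711  (lzlZ)
log2(808.3/308.5) = 1.390  (aivA)
log2(40.84/124.8) = -1.612  (wbxD)
log2(64585/33980) = 0.927  (plaZ)
log2(4876/5141) = -0.076  (diaE)
log2(38211/3218) = 3.570  (tbdB)
gpjB is most strongly downregulated.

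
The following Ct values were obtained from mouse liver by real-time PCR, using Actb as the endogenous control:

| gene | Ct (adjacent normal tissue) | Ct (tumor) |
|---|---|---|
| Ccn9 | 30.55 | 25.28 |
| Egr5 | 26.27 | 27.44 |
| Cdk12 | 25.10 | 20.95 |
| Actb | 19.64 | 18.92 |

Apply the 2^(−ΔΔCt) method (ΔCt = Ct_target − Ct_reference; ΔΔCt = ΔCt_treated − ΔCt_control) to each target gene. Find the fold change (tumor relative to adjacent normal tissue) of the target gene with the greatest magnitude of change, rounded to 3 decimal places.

23.425

Ccn9: ΔΔCt = (25.28−18.92) − (30.55−19.64) = 6.36 − 10.91 = -4.55; fold change = 2^4.55 = 23.425
Egr5: ΔΔCt = (27.44−18.92) − (26.27−19.64) = 8.52 − 6.63 = 1.89; fold change = 2^-1.89 = 0.270
Cdk12: ΔΔCt = (20.95−18.92) − (25.10−19.64) = 2.03 − 5.46 = -3.43; fold change = 2^3.43 = 10.778
Ccn9 has the largest |ΔΔCt| = 4.55.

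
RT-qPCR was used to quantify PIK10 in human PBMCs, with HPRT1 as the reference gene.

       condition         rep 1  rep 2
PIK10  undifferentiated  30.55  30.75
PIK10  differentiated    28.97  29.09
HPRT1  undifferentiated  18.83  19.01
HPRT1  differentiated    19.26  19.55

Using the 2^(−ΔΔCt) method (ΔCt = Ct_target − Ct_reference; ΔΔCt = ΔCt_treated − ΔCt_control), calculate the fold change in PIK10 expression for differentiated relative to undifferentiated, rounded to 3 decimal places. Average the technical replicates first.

Mean Ct: PIK10 undifferentiated 30.650; PIK10 differentiated 29.030; HPRT1 undifferentiated 18.920; HPRT1 differentiated 19.405
ΔCt(undifferentiated) = 30.650 − 18.920 = 11.730
ΔCt(differentiated) = 29.030 − 19.405 = 9.625
ΔΔCt = 9.625 − 11.730 = -2.105
Fold change = 2^(−(-2.105)) = 2^2.105 = 4.3020

4.302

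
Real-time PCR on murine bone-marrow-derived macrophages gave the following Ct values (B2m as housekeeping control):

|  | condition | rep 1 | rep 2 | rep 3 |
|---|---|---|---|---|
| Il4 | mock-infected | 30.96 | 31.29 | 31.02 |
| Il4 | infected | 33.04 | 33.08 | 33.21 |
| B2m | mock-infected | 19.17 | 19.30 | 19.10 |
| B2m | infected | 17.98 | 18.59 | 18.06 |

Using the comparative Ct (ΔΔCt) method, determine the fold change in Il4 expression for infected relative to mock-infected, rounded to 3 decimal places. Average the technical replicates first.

Mean Ct: Il4 mock-infected 31.090; Il4 infected 33.110; B2m mock-infected 19.190; B2m infected 18.210
ΔCt(mock-infected) = 31.090 − 19.190 = 11.900
ΔCt(infected) = 33.110 − 18.210 = 14.900
ΔΔCt = 14.900 − 11.900 = 3.000
Fold change = 2^(−3.000) = 0.1250

0.125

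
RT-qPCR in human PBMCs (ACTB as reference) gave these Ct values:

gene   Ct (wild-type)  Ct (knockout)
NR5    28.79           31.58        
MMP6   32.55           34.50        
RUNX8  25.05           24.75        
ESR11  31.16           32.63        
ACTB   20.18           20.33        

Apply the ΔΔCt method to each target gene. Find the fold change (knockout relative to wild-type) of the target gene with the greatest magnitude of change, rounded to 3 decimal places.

0.160

NR5: ΔΔCt = (31.58−20.33) − (28.79−20.18) = 11.25 − 8.61 = 2.64; fold change = 2^-2.64 = 0.160
MMP6: ΔΔCt = (34.50−20.33) − (32.55−20.18) = 14.17 − 12.37 = 1.80; fold change = 2^-1.80 = 0.287
RUNX8: ΔΔCt = (24.75−20.33) − (25.05−20.18) = 4.42 − 4.87 = -0.45; fold change = 2^0.45 = 1.366
ESR11: ΔΔCt = (32.63−20.33) − (31.16−20.18) = 12.30 − 10.98 = 1.32; fold change = 2^-1.32 = 0.401
NR5 has the largest |ΔΔCt| = 2.64.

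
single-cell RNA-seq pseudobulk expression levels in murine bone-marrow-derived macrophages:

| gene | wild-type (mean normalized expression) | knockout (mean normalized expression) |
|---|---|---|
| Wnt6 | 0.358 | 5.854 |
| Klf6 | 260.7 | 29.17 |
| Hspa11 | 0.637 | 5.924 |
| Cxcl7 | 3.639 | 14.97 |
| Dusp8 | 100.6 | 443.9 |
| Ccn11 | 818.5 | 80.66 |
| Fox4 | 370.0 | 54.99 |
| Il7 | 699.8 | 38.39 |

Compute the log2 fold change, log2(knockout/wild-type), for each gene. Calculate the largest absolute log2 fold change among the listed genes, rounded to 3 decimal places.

4.188

log2(5.854/0.358) = 4.031  (Wnt6)
log2(29.17/260.7) = -3.160  (Klf6)
log2(5.924/0.637) = 3.217  (Hspa11)
log2(14.97/3.639) = 2.040  (Cxcl7)
log2(443.9/100.6) = 2.142  (Dusp8)
log2(80.66/818.5) = -3.343  (Ccn11)
log2(54.99/370.0) = -2.750  (Fox4)
log2(38.39/699.8) = -4.188  (Il7)
The largest magnitude belongs to Il7.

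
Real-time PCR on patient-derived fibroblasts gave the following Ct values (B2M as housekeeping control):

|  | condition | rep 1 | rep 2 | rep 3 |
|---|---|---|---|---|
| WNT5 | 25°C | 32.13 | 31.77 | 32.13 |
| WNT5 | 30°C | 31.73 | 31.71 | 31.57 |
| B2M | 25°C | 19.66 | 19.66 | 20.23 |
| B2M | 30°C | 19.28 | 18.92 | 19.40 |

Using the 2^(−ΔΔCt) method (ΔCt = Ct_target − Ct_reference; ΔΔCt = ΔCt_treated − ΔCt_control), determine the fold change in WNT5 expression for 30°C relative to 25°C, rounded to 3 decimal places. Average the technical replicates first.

Mean Ct: WNT5 25°C 32.010; WNT5 30°C 31.670; B2M 25°C 19.850; B2M 30°C 19.200
ΔCt(25°C) = 32.010 − 19.850 = 12.160
ΔCt(30°C) = 31.670 − 19.200 = 12.470
ΔΔCt = 12.470 − 12.160 = 0.310
Fold change = 2^(−0.310) = 0.8066

0.807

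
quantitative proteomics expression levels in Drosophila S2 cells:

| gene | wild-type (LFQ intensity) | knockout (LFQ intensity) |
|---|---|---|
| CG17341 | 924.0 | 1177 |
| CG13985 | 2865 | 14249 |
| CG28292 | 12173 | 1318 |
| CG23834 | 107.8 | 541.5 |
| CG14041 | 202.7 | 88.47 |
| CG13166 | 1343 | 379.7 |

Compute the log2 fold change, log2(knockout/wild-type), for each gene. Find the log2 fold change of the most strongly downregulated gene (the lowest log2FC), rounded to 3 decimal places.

-3.207

log2(1177/924.0) = 0.349  (CG17341)
log2(14249/2865) = 2.314  (CG13985)
log2(1318/12173) = -3.207  (CG28292)
log2(541.5/107.8) = 2.329  (CG23834)
log2(88.47/202.7) = -1.196  (CG14041)
log2(379.7/1343) = -1.823  (CG13166)
CG28292 is most strongly downregulated.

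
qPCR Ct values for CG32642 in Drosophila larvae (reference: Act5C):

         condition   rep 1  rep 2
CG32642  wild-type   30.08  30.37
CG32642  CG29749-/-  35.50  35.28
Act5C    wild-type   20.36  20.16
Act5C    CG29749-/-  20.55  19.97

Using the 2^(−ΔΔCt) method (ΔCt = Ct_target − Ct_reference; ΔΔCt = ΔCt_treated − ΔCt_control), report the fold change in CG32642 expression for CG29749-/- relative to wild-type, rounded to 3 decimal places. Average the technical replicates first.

0.028

Mean Ct: CG32642 wild-type 30.225; CG32642 CG29749-/- 35.390; Act5C wild-type 20.260; Act5C CG29749-/- 20.260
ΔCt(wild-type) = 30.225 − 20.260 = 9.965
ΔCt(CG29749-/-) = 35.390 − 20.260 = 15.130
ΔΔCt = 15.130 − 9.965 = 5.165
Fold change = 2^(−5.165) = 0.0279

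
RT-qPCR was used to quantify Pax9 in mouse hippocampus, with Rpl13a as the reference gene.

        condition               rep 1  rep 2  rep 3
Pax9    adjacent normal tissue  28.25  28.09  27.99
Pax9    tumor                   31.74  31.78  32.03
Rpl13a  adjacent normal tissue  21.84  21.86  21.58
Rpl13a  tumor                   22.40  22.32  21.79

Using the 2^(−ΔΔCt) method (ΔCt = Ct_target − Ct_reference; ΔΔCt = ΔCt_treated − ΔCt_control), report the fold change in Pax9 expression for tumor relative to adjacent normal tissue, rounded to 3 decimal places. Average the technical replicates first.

0.099

Mean Ct: Pax9 adjacent normal tissue 28.110; Pax9 tumor 31.850; Rpl13a adjacent normal tissue 21.760; Rpl13a tumor 22.170
ΔCt(adjacent normal tissue) = 28.110 − 21.760 = 6.350
ΔCt(tumor) = 31.850 − 22.170 = 9.680
ΔΔCt = 9.680 − 6.350 = 3.330
Fold change = 2^(−3.330) = 0.0994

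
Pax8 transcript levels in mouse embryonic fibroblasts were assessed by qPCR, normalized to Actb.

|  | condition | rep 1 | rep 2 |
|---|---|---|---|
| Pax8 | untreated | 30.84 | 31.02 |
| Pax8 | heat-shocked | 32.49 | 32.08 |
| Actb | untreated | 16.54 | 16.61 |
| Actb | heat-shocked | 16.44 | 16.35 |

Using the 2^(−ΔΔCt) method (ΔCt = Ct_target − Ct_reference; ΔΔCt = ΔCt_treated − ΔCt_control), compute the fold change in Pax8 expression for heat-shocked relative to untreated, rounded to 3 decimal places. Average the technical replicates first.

0.345

Mean Ct: Pax8 untreated 30.930; Pax8 heat-shocked 32.285; Actb untreated 16.575; Actb heat-shocked 16.395
ΔCt(untreated) = 30.930 − 16.575 = 14.355
ΔCt(heat-shocked) = 32.285 − 16.395 = 15.890
ΔΔCt = 15.890 − 14.355 = 1.535
Fold change = 2^(−1.535) = 0.3451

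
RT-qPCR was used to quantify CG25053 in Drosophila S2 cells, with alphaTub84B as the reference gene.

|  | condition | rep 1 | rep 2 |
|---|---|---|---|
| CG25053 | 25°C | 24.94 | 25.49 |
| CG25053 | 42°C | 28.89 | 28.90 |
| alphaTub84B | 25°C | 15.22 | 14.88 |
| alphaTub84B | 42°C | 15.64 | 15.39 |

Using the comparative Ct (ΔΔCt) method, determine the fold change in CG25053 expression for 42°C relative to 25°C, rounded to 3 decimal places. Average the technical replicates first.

0.108

Mean Ct: CG25053 25°C 25.215; CG25053 42°C 28.895; alphaTub84B 25°C 15.050; alphaTub84B 42°C 15.515
ΔCt(25°C) = 25.215 − 15.050 = 10.165
ΔCt(42°C) = 28.895 − 15.515 = 13.380
ΔΔCt = 13.380 − 10.165 = 3.215
Fold change = 2^(−3.215) = 0.1077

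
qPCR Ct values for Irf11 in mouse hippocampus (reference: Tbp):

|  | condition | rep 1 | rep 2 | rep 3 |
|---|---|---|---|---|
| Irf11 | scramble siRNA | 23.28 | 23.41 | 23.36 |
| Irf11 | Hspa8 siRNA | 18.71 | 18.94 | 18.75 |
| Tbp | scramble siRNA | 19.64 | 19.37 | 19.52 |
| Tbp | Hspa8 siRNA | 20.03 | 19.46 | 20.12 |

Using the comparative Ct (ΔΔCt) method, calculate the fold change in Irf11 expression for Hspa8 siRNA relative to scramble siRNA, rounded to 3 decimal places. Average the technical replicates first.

30.065

Mean Ct: Irf11 scramble siRNA 23.350; Irf11 Hspa8 siRNA 18.800; Tbp scramble siRNA 19.510; Tbp Hspa8 siRNA 19.870
ΔCt(scramble siRNA) = 23.350 − 19.510 = 3.840
ΔCt(Hspa8 siRNA) = 18.800 − 19.870 = -1.070
ΔΔCt = -1.070 − 3.840 = -4.910
Fold change = 2^(−(-4.910)) = 2^4.910 = 30.0647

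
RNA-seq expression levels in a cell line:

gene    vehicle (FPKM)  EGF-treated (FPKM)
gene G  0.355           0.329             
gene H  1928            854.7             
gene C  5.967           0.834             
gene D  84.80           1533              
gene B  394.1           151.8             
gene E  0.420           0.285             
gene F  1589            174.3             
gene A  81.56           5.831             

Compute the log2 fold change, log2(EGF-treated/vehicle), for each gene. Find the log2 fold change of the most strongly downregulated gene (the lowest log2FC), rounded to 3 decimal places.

log2(0.329/0.355) = -0.110  (gene G)
log2(854.7/1928) = -1.174  (gene H)
log2(0.834/5.967) = -2.839  (gene C)
log2(1533/84.80) = 4.176  (gene D)
log2(151.8/394.1) = -1.376  (gene B)
log2(0.285/0.420) = -0.559  (gene E)
log2(174.3/1589) = -3.188  (gene F)
log2(5.831/81.56) = -3.806  (gene A)
gene A is most strongly downregulated.

-3.806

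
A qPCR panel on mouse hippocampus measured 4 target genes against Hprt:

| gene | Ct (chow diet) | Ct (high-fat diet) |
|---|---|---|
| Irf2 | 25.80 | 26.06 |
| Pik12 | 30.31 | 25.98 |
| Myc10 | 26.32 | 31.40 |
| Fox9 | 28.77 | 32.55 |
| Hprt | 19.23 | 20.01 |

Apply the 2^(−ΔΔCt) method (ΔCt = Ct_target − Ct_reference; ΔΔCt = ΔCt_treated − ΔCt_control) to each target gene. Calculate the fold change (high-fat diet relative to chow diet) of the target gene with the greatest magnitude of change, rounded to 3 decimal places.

Irf2: ΔΔCt = (26.06−20.01) − (25.80−19.23) = 6.05 − 6.57 = -0.52; fold change = 2^0.52 = 1.434
Pik12: ΔΔCt = (25.98−20.01) − (30.31−19.23) = 5.97 − 11.08 = -5.11; fold change = 2^5.11 = 34.535
Myc10: ΔΔCt = (31.40−20.01) − (26.32−19.23) = 11.39 − 7.09 = 4.30; fold change = 2^-4.30 = 0.051
Fox9: ΔΔCt = (32.55−20.01) − (28.77−19.23) = 12.54 − 9.54 = 3.00; fold change = 2^-3.00 = 0.125
Pik12 has the largest |ΔΔCt| = 5.11.

34.535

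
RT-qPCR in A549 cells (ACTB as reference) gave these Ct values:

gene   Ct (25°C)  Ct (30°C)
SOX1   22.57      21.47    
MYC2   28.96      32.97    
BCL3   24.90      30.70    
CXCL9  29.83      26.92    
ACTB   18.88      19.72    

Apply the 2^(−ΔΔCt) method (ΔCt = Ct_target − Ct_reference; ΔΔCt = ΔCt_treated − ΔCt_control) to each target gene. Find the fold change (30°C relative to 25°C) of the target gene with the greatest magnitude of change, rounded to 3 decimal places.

SOX1: ΔΔCt = (21.47−19.72) − (22.57−18.88) = 1.75 − 3.69 = -1.94; fold change = 2^1.94 = 3.837
MYC2: ΔΔCt = (32.97−19.72) − (28.96−18.88) = 13.25 − 10.08 = 3.17; fold change = 2^-3.17 = 0.111
BCL3: ΔΔCt = (30.70−19.72) − (24.90−18.88) = 10.98 − 6.02 = 4.96; fold change = 2^-4.96 = 0.032
CXCL9: ΔΔCt = (26.92−19.72) − (29.83−18.88) = 7.20 − 10.95 = -3.75; fold change = 2^3.75 = 13.454
BCL3 has the largest |ΔΔCt| = 4.96.

0.032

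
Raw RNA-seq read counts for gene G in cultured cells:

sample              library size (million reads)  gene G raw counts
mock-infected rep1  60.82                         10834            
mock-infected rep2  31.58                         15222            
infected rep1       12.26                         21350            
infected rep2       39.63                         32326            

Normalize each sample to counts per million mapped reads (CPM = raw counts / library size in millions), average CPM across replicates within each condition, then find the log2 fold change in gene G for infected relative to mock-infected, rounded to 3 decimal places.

1.954

CPM(mock-infected rep1) = 10834 / 60.82 = 178.1322
CPM(mock-infected rep2) = 15222 / 31.58 = 482.0139
CPM(infected rep1) = 21350 / 12.26 = 1741.4356
CPM(infected rep2) = 32326 / 39.63 = 815.6952
mean CPM(mock-infected) = 330.0731; mean CPM(infected) = 1278.5654
Fold change = 1278.5654 / 330.0731 = 3.87358
log2(3.87358) = 1.9537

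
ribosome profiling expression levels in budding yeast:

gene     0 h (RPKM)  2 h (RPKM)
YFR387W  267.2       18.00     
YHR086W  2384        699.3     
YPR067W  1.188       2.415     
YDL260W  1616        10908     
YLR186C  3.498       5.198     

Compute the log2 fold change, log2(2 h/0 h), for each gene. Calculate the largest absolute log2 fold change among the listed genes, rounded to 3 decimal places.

log2(18.00/267.2) = -3.892  (YFR387W)
log2(699.3/2384) = -1.769  (YHR086W)
log2(2.415/1.188) = 1.023  (YPR067W)
log2(10908/1616) = 2.755  (YDL260W)
log2(5.198/3.498) = 0.571  (YLR186C)
The largest magnitude belongs to YFR387W.

3.892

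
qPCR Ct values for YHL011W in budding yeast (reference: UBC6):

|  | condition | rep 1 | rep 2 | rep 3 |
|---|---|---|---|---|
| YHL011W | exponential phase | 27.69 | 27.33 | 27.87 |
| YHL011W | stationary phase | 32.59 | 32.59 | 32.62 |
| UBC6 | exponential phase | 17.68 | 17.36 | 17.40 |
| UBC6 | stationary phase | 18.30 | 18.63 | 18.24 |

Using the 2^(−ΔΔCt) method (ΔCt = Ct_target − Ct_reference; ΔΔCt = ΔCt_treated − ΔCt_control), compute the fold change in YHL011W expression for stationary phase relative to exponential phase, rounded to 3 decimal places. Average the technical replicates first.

0.060

Mean Ct: YHL011W exponential phase 27.630; YHL011W stationary phase 32.600; UBC6 exponential phase 17.480; UBC6 stationary phase 18.390
ΔCt(exponential phase) = 27.630 − 17.480 = 10.150
ΔCt(stationary phase) = 32.600 − 18.390 = 14.210
ΔΔCt = 14.210 − 10.150 = 4.060
Fold change = 2^(−4.060) = 0.0600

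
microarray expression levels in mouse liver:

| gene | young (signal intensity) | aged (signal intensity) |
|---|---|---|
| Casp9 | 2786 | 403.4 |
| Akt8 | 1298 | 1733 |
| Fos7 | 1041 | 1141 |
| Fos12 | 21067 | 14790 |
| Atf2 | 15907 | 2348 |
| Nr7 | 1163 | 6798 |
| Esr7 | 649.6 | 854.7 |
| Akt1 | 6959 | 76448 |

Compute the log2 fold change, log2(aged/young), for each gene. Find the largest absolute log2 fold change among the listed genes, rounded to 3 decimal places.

3.458

log2(403.4/2786) = -2.788  (Casp9)
log2(1733/1298) = 0.417  (Akt8)
log2(1141/1041) = 0.132  (Fos7)
log2(14790/21067) = -0.510  (Fos12)
log2(2348/15907) = -2.760  (Atf2)
log2(6798/1163) = 2.547  (Nr7)
log2(854.7/649.6) = 0.396  (Esr7)
log2(76448/6959) = 3.458  (Akt1)
The largest magnitude belongs to Akt1.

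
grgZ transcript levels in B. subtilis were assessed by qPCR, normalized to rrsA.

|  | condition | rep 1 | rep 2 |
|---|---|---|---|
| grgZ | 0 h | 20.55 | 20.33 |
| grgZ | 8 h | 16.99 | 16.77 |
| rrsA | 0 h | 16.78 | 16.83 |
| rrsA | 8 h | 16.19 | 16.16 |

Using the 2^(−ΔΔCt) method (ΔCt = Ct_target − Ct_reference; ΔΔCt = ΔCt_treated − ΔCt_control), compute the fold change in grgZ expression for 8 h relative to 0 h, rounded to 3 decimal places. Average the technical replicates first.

Mean Ct: grgZ 0 h 20.440; grgZ 8 h 16.880; rrsA 0 h 16.805; rrsA 8 h 16.175
ΔCt(0 h) = 20.440 − 16.805 = 3.635
ΔCt(8 h) = 16.880 − 16.175 = 0.705
ΔΔCt = 0.705 − 3.635 = -2.930
Fold change = 2^(−(-2.930)) = 2^2.930 = 7.6211

7.621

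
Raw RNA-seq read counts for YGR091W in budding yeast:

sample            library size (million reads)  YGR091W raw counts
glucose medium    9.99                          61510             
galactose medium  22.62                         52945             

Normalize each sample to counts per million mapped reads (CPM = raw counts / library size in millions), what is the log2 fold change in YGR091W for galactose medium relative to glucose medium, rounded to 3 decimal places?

-1.395

CPM(glucose medium) = 61510 / 9.99 = 6157.1572
CPM(galactose medium) = 52945 / 22.62 = 2340.6278
Fold change = 2340.6278 / 6157.1572 = 0.38015
log2(0.38015) = -1.3954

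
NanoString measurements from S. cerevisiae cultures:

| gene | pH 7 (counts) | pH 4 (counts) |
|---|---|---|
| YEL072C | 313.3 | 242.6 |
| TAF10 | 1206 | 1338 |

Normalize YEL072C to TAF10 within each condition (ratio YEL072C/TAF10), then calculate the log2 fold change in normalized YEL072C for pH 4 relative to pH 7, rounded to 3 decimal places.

YEL072C/TAF10 (pH 7) = 313.3 / 1206 = 0.25978
YEL072C/TAF10 (pH 4) = 242.6 / 1338 = 0.18132
Fold change = 0.18132 / 0.25978 = 0.6979
log2(0.6979) = -0.5188

-0.519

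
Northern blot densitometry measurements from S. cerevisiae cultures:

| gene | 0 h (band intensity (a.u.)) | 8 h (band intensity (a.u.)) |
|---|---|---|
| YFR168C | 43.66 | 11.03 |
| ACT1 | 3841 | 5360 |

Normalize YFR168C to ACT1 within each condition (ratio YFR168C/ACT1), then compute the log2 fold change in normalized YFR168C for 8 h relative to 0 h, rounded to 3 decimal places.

-2.466

YFR168C/ACT1 (0 h) = 43.66 / 3841 = 0.011367
YFR168C/ACT1 (8 h) = 11.03 / 5360 = 0.0020578
Fold change = 0.0020578 / 0.011367 = 0.1810
log2(0.1810) = -2.4656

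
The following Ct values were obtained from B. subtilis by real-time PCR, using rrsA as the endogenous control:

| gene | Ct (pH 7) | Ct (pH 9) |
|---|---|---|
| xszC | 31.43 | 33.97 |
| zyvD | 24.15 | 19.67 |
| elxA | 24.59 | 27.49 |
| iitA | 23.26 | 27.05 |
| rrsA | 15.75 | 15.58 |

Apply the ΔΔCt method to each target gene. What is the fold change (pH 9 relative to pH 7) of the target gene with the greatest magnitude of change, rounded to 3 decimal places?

19.835

xszC: ΔΔCt = (33.97−15.58) − (31.43−15.75) = 18.39 − 15.68 = 2.71; fold change = 2^-2.71 = 0.153
zyvD: ΔΔCt = (19.67−15.58) − (24.15−15.75) = 4.09 − 8.40 = -4.31; fold change = 2^4.31 = 19.835
elxA: ΔΔCt = (27.49−15.58) − (24.59−15.75) = 11.91 − 8.84 = 3.07; fold change = 2^-3.07 = 0.119
iitA: ΔΔCt = (27.05−15.58) − (23.26−15.75) = 11.47 − 7.51 = 3.96; fold change = 2^-3.96 = 0.064
zyvD has the largest |ΔΔCt| = 4.31.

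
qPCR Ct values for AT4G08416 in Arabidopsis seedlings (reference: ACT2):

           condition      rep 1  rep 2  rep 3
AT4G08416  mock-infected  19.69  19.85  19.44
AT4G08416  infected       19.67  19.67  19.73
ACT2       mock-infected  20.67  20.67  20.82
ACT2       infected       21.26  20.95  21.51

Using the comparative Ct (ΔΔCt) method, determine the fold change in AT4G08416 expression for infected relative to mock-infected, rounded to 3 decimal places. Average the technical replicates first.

Mean Ct: AT4G08416 mock-infected 19.660; AT4G08416 infected 19.690; ACT2 mock-infected 20.720; ACT2 infected 21.240
ΔCt(mock-infected) = 19.660 − 20.720 = -1.060
ΔCt(infected) = 19.690 − 21.240 = -1.550
ΔΔCt = -1.550 − (-1.060) = -0.490
Fold change = 2^(−(-0.490)) = 2^0.490 = 1.4044

1.404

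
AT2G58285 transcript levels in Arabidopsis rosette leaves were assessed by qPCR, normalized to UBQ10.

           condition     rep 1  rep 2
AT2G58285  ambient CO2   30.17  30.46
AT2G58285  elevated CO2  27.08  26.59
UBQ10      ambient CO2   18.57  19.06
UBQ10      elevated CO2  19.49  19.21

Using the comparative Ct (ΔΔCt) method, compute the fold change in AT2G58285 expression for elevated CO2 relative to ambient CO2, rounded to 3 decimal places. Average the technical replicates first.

Mean Ct: AT2G58285 ambient CO2 30.315; AT2G58285 elevated CO2 26.835; UBQ10 ambient CO2 18.815; UBQ10 elevated CO2 19.350
ΔCt(ambient CO2) = 30.315 − 18.815 = 11.500
ΔCt(elevated CO2) = 26.835 − 19.350 = 7.485
ΔΔCt = 7.485 − 11.500 = -4.015
Fold change = 2^(−(-4.015)) = 2^4.015 = 16.1672

16.167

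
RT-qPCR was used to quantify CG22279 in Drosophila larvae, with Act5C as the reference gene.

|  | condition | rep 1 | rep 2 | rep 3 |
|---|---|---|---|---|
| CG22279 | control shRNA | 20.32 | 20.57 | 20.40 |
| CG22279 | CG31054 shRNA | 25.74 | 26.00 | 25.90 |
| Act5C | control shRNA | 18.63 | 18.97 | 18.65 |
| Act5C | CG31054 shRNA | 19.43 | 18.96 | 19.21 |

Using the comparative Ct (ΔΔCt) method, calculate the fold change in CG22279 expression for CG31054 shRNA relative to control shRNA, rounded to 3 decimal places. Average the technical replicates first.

0.031

Mean Ct: CG22279 control shRNA 20.430; CG22279 CG31054 shRNA 25.880; Act5C control shRNA 18.750; Act5C CG31054 shRNA 19.200
ΔCt(control shRNA) = 20.430 − 18.750 = 1.680
ΔCt(CG31054 shRNA) = 25.880 − 19.200 = 6.680
ΔΔCt = 6.680 − 1.680 = 5.000
Fold change = 2^(−5.000) = 0.0312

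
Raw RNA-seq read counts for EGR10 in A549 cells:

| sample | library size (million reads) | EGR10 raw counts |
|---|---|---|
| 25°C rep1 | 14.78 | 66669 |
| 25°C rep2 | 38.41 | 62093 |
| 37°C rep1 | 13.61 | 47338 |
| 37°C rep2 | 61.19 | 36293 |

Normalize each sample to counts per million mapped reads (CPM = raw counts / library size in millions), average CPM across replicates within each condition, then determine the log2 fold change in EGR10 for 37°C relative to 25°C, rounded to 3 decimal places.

-0.590

CPM(25°C rep1) = 66669 / 14.78 = 4510.7578
CPM(25°C rep2) = 62093 / 38.41 = 1616.5842
CPM(37°C rep1) = 47338 / 13.61 = 3478.1778
CPM(37°C rep2) = 36293 / 61.19 = 593.1198
mean CPM(25°C) = 3063.6710; mean CPM(37°C) = 2035.6488
Fold change = 2035.6488 / 3063.6710 = 0.66445
log2(0.66445) = -0.5898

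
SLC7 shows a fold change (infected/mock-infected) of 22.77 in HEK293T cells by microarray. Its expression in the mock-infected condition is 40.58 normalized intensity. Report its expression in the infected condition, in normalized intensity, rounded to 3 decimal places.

924.007

infected expression = 40.58 × 22.77 = 924.007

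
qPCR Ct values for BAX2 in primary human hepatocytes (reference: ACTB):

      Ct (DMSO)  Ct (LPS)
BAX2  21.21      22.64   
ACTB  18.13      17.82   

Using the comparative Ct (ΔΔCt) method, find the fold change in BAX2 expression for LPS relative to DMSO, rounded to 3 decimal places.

0.299

ΔCt(DMSO) = 21.210 − 18.130 = 3.080
ΔCt(LPS) = 22.640 − 17.820 = 4.820
ΔΔCt = 4.820 − 3.080 = 1.740
Fold change = 2^(−1.740) = 0.2994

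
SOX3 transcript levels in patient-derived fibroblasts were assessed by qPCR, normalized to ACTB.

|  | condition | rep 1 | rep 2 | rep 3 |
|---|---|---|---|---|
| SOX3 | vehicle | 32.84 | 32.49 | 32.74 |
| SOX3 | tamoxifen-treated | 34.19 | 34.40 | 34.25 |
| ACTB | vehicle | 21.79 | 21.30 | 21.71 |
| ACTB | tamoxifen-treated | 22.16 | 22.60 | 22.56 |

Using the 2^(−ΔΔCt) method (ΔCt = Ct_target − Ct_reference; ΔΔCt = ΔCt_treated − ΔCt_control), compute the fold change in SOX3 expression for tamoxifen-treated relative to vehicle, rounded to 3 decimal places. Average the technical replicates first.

Mean Ct: SOX3 vehicle 32.690; SOX3 tamoxifen-treated 34.280; ACTB vehicle 21.600; ACTB tamoxifen-treated 22.440
ΔCt(vehicle) = 32.690 − 21.600 = 11.090
ΔCt(tamoxifen-treated) = 34.280 − 22.440 = 11.840
ΔΔCt = 11.840 − 11.090 = 0.750
Fold change = 2^(−0.750) = 0.5946

0.595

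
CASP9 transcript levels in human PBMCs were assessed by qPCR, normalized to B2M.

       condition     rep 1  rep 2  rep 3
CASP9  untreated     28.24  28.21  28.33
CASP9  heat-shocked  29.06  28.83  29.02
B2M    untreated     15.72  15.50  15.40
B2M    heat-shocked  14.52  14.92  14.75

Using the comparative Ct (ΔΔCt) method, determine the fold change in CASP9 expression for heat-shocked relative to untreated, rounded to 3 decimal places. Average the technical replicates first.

Mean Ct: CASP9 untreated 28.260; CASP9 heat-shocked 28.970; B2M untreated 15.540; B2M heat-shocked 14.730
ΔCt(untreated) = 28.260 − 15.540 = 12.720
ΔCt(heat-shocked) = 28.970 − 14.730 = 14.240
ΔΔCt = 14.240 − 12.720 = 1.520
Fold change = 2^(−1.520) = 0.3487

0.349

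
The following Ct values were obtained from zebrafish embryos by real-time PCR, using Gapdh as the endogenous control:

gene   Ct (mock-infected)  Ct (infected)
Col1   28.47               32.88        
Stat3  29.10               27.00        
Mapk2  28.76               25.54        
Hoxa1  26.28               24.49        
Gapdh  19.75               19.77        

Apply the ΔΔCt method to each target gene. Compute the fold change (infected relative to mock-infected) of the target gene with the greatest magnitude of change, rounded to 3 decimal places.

Col1: ΔΔCt = (32.88−19.77) − (28.47−19.75) = 13.11 − 8.72 = 4.39; fold change = 2^-4.39 = 0.048
Stat3: ΔΔCt = (27.00−19.77) − (29.10−19.75) = 7.23 − 9.35 = -2.12; fold change = 2^2.12 = 4.347
Mapk2: ΔΔCt = (25.54−19.77) − (28.76−19.75) = 5.77 − 9.01 = -3.24; fold change = 2^3.24 = 9.448
Hoxa1: ΔΔCt = (24.49−19.77) − (26.28−19.75) = 4.72 − 6.53 = -1.81; fold change = 2^1.81 = 3.506
Col1 has the largest |ΔΔCt| = 4.39.

0.048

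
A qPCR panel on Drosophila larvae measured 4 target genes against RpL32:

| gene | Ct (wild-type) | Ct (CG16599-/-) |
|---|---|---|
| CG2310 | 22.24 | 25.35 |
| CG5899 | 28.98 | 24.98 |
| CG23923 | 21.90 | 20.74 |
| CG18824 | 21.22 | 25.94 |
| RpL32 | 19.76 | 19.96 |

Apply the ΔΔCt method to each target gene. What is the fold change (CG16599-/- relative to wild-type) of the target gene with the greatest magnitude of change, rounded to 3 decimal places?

0.044

CG2310: ΔΔCt = (25.35−19.96) − (22.24−19.76) = 5.39 − 2.48 = 2.91; fold change = 2^-2.91 = 0.133
CG5899: ΔΔCt = (24.98−19.96) − (28.98−19.76) = 5.02 − 9.22 = -4.20; fold change = 2^4.20 = 18.379
CG23923: ΔΔCt = (20.74−19.96) − (21.90−19.76) = 0.78 − 2.14 = -1.36; fold change = 2^1.36 = 2.567
CG18824: ΔΔCt = (25.94−19.96) − (21.22−19.76) = 5.98 − 1.46 = 4.52; fold change = 2^-4.52 = 0.044
CG18824 has the largest |ΔΔCt| = 4.52.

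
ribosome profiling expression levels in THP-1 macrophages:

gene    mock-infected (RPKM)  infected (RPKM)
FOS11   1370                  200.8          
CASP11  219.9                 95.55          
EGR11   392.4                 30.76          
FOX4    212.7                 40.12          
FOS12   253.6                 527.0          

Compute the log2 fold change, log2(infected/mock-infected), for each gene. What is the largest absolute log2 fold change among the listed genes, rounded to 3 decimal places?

log2(200.8/1370) = -2.770  (FOS11)
log2(95.55/219.9) = -1.203  (CASP11)
log2(30.76/392.4) = -3.673  (EGR11)
log2(40.12/212.7) = -2.406  (FOX4)
log2(527.0/253.6) = 1.055  (FOS12)
The largest magnitude belongs to EGR11.

3.673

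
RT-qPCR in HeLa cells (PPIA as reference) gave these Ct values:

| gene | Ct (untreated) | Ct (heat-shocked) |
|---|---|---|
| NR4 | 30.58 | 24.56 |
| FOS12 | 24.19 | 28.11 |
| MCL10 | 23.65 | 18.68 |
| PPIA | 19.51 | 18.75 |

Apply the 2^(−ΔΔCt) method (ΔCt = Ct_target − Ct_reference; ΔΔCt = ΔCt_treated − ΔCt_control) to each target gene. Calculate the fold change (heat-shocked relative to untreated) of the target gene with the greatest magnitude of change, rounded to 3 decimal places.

NR4: ΔΔCt = (24.56−18.75) − (30.58−19.51) = 5.81 − 11.07 = -5.26; fold change = 2^5.26 = 38.319
FOS12: ΔΔCt = (28.11−18.75) − (24.19−19.51) = 9.36 − 4.68 = 4.68; fold change = 2^-4.68 = 0.039
MCL10: ΔΔCt = (18.68−18.75) − (23.65−19.51) = -0.07 − 4.14 = -4.21; fold change = 2^4.21 = 18.507
NR4 has the largest |ΔΔCt| = 5.26.

38.319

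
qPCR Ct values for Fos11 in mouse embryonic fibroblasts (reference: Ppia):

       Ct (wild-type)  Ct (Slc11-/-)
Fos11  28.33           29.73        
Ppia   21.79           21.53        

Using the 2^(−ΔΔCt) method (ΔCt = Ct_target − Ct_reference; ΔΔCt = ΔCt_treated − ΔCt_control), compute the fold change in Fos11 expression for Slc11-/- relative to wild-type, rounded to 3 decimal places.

ΔCt(wild-type) = 28.330 − 21.790 = 6.540
ΔCt(Slc11-/-) = 29.730 − 21.530 = 8.200
ΔΔCt = 8.200 − 6.540 = 1.660
Fold change = 2^(−1.660) = 0.3164

0.316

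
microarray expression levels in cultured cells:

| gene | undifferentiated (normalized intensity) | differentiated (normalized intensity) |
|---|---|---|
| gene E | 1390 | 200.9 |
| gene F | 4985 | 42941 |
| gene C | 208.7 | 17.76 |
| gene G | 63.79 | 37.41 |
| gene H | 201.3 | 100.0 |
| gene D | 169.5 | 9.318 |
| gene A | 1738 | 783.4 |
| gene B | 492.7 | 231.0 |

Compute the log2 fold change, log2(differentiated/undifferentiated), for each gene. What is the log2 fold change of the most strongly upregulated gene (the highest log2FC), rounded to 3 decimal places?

3.107

log2(200.9/1390) = -2.791  (gene E)
log2(42941/4985) = 3.107  (gene F)
log2(17.76/208.7) = -3.555  (gene C)
log2(37.41/63.79) = -0.770  (gene G)
log2(100.0/201.3) = -1.009  (gene H)
log2(9.318/169.5) = -4.185  (gene D)
log2(783.4/1738) = -1.150  (gene A)
log2(231.0/492.7) = -1.093  (gene B)
gene F is most strongly upregulated.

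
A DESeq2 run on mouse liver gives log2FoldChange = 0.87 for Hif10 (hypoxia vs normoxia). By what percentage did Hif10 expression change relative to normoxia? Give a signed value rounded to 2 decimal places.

Fold change = 2^(0.87) = 1.8277
Percent change = (FC − 1) × 100% = (1.8277 − 1) × 100 = 82.77%

82.77%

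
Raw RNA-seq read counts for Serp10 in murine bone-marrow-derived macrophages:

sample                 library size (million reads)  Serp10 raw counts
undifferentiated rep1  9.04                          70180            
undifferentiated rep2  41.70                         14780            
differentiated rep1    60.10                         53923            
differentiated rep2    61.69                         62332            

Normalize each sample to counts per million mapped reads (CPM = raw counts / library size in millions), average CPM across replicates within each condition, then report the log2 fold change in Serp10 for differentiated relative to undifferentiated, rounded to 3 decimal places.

-2.089

CPM(undifferentiated rep1) = 70180 / 9.04 = 7763.2743
CPM(undifferentiated rep2) = 14780 / 41.70 = 354.4365
CPM(differentiated rep1) = 53923 / 60.10 = 897.2213
CPM(differentiated rep2) = 62332 / 61.69 = 1010.4069
mean CPM(undifferentiated) = 4058.8554; mean CPM(differentiated) = 953.8141
Fold change = 953.8141 / 4058.8554 = 0.23500
log2(0.23500) = -2.0893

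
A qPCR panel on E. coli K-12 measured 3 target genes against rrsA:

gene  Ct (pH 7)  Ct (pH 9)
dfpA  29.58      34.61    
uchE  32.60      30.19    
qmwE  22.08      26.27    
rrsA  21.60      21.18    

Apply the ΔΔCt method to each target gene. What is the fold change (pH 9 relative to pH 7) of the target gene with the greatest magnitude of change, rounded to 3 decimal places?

dfpA: ΔΔCt = (34.61−21.18) − (29.58−21.60) = 13.43 − 7.98 = 5.45; fold change = 2^-5.45 = 0.023
uchE: ΔΔCt = (30.19−21.18) − (32.60−21.60) = 9.01 − 11.00 = -1.99; fold change = 2^1.99 = 3.972
qmwE: ΔΔCt = (26.27−21.18) − (22.08−21.60) = 5.09 − 0.48 = 4.61; fold change = 2^-4.61 = 0.041
dfpA has the largest |ΔΔCt| = 5.45.

0.023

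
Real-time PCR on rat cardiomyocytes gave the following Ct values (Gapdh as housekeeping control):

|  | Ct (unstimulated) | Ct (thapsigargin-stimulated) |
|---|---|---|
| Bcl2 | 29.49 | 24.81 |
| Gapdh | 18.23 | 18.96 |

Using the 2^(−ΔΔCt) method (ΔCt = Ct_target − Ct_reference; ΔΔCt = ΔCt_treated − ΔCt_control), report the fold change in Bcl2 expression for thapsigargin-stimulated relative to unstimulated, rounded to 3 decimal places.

42.518

ΔCt(unstimulated) = 29.490 − 18.230 = 11.260
ΔCt(thapsigargin-stimulated) = 24.810 − 18.960 = 5.850
ΔΔCt = 5.850 − 11.260 = -5.410
Fold change = 2^(−(-5.410)) = 2^5.410 = 42.5179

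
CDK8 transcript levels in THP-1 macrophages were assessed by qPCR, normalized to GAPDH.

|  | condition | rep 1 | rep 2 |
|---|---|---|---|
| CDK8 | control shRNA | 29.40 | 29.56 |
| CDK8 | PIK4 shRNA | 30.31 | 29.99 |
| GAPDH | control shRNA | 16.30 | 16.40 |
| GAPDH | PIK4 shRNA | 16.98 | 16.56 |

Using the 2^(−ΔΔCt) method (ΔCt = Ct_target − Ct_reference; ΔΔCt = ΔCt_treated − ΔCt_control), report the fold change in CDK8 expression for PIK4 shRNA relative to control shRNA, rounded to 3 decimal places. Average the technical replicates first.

0.841

Mean Ct: CDK8 control shRNA 29.480; CDK8 PIK4 shRNA 30.150; GAPDH control shRNA 16.350; GAPDH PIK4 shRNA 16.770
ΔCt(control shRNA) = 29.480 − 16.350 = 13.130
ΔCt(PIK4 shRNA) = 30.150 − 16.770 = 13.380
ΔΔCt = 13.380 − 13.130 = 0.250
Fold change = 2^(−0.250) = 0.8409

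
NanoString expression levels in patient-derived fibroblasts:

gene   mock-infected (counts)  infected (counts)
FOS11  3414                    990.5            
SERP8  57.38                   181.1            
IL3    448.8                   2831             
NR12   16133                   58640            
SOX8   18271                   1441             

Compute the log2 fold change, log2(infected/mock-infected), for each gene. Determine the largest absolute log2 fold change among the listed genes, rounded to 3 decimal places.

3.664

log2(990.5/3414) = -1.785  (FOS11)
log2(181.1/57.38) = 1.658  (SERP8)
log2(2831/448.8) = 2.657  (IL3)
log2(58640/16133) = 1.862  (NR12)
log2(1441/18271) = -3.664  (SOX8)
The largest magnitude belongs to SOX8.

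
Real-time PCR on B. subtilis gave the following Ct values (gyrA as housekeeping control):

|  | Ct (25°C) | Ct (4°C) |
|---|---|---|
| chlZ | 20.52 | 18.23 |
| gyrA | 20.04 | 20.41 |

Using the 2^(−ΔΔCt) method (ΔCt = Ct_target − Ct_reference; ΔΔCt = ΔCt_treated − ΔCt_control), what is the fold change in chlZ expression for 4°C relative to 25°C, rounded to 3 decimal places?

6.320

ΔCt(25°C) = 20.520 − 20.040 = 0.480
ΔCt(4°C) = 18.230 − 20.410 = -2.180
ΔΔCt = -2.180 − 0.480 = -2.660
Fold change = 2^(−(-2.660)) = 2^2.660 = 6.3203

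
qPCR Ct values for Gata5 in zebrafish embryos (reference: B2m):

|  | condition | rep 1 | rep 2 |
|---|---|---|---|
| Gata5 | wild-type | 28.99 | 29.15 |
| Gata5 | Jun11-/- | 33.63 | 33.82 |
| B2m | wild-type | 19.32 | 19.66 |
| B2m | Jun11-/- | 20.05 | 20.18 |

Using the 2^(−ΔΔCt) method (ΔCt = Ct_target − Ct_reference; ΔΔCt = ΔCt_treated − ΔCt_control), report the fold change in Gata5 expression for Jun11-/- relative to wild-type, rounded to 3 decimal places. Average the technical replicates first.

Mean Ct: Gata5 wild-type 29.070; Gata5 Jun11-/- 33.725; B2m wild-type 19.490; B2m Jun11-/- 20.115
ΔCt(wild-type) = 29.070 − 19.490 = 9.580
ΔCt(Jun11-/-) = 33.725 − 20.115 = 13.610
ΔΔCt = 13.610 − 9.580 = 4.030
Fold change = 2^(−4.030) = 0.0612

0.061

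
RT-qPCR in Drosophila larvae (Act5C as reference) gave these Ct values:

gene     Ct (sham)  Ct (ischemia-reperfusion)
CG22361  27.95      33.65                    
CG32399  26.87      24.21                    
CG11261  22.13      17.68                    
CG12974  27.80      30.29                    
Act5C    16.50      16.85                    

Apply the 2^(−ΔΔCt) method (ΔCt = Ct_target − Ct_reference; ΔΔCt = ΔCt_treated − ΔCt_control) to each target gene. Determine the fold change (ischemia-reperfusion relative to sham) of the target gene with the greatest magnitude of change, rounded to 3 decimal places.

CG22361: ΔΔCt = (33.65−16.85) − (27.95−16.50) = 16.80 − 11.45 = 5.35; fold change = 2^-5.35 = 0.025
CG32399: ΔΔCt = (24.21−16.85) − (26.87−16.50) = 7.36 − 10.37 = -3.01; fold change = 2^3.01 = 8.056
CG11261: ΔΔCt = (17.68−16.85) − (22.13−16.50) = 0.83 − 5.63 = -4.80; fold change = 2^4.80 = 27.858
CG12974: ΔΔCt = (30.29−16.85) − (27.80−16.50) = 13.44 − 11.30 = 2.14; fold change = 2^-2.14 = 0.227
CG22361 has the largest |ΔΔCt| = 5.35.

0.025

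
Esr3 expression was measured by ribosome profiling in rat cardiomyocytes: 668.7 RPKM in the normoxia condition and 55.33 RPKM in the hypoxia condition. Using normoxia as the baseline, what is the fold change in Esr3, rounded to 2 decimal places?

0.08

Fold change = 55.33 / 668.7 = 0.083
Esr3 is downregulated.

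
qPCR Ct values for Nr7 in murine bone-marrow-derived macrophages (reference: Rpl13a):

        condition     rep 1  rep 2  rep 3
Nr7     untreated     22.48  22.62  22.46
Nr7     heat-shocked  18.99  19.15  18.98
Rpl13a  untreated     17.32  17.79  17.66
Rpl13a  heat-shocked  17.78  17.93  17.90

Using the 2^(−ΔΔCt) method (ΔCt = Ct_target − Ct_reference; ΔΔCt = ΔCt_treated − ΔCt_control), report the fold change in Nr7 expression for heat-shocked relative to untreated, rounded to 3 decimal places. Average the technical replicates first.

13.548

Mean Ct: Nr7 untreated 22.520; Nr7 heat-shocked 19.040; Rpl13a untreated 17.590; Rpl13a heat-shocked 17.870
ΔCt(untreated) = 22.520 − 17.590 = 4.930
ΔCt(heat-shocked) = 19.040 − 17.870 = 1.170
ΔΔCt = 1.170 − 4.930 = -3.760
Fold change = 2^(−(-3.760)) = 2^3.760 = 13.5479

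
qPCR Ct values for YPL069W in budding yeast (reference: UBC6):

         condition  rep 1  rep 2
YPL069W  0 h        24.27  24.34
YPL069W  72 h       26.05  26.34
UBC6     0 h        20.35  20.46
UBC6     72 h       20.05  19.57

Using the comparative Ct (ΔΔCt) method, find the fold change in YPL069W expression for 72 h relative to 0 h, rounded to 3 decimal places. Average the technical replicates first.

0.179

Mean Ct: YPL069W 0 h 24.305; YPL069W 72 h 26.195; UBC6 0 h 20.405; UBC6 72 h 19.810
ΔCt(0 h) = 24.305 − 20.405 = 3.900
ΔCt(72 h) = 26.195 − 19.810 = 6.385
ΔΔCt = 6.385 − 3.900 = 2.485
Fold change = 2^(−2.485) = 0.1786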